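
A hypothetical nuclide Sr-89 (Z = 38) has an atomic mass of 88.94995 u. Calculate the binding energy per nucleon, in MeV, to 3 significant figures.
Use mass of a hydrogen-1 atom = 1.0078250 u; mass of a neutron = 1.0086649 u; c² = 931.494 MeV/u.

Σm = 38·m(¹H) + 51·m_n = 38.2973500 + 51.4419099 = 89.7392599 u
Mass defect Δm = 89.7392599 − 88.94995 = 0.7893099 u
Binding energy = Δm·c² = 0.7893099 × 931.494 MeV/u = 735.237 MeV
BE/A = 735.237 MeV / 89 = 8.261 MeV/nucleon

8.26 MeV/nucleon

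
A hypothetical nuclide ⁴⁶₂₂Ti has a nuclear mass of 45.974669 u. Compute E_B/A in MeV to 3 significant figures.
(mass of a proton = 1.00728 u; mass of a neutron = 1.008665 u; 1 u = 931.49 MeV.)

Total constituent mass: 22 × 1.00728 + 24 × 1.008665 = 46.368120 u
Δm = 46.368120 − 45.974669 = 0.393451 u
E_B = 0.393451 × 931.49 = 366.496 MeV
Dividing by A = 46 gives 7.967 MeV per nucleon.

7.97 MeV/nucleon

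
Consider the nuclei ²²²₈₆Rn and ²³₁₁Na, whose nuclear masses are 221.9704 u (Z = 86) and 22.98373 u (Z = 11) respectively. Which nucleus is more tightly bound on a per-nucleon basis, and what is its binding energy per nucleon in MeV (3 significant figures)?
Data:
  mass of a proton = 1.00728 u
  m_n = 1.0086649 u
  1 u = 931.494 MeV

²³₁₁Na; 8.11 MeV/nucleon

²²²₈₆Rn: Σm = 86(1.00728) + 136(1.0086649) = 223.8045064 u; Δm = 1.8341064 u; E_B = 1708.5 MeV; E_B/A = 7.696 MeV
²³₁₁Na: Σm = 11(1.00728) + 12(1.0086649) = 23.1840588 u; Δm = 0.2003288 u; E_B = 186.61 MeV; E_B/A = 8.113 MeV
²³₁₁Na has the higher binding energy per nucleon, so it is the more tightly bound nucleus.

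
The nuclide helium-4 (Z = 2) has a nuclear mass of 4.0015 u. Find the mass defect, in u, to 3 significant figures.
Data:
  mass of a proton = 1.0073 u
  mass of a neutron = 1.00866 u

Total constituent mass: 2 × 1.0073 + 2 × 1.00866 = 4.03192 u
The mass defect is 4.03192 − 4.0015 = 0.03042 u.

0.0304 u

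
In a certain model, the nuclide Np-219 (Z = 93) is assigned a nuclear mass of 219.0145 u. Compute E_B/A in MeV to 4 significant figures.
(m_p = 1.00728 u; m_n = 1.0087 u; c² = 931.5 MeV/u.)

The nucleus contains 93 protons and 219 − 93 = 126 neutrons.
Σm = 93·m_p + 126·m_n = 93.67704 + 127.0962 = 220.77324 u
Δm = 220.77324 − 219.0145 = 1.75874 u
E_B = 1.75874 × 931.5 = 1638.27 MeV
Per nucleon: 1638.27 / 219 = 7.481 MeV

7.481 MeV/nucleon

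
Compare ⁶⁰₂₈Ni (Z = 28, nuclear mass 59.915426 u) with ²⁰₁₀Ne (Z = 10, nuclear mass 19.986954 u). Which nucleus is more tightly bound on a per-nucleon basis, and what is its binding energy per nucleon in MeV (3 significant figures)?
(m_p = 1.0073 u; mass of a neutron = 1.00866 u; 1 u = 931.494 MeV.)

⁶⁰₂₈Ni; 8.79 MeV/nucleon

⁶⁰₂₈Ni: Σm = 28(1.0073) + 32(1.00866) = 60.48152 u; Δm = 0.566094 u; E_B = 527.31 MeV; E_B/A = 8.789 MeV
²⁰₁₀Ne: Σm = 10(1.0073) + 10(1.00866) = 20.15960 u; Δm = 0.172646 u; E_B = 160.82 MeV; E_B/A = 8.041 MeV
⁶⁰₂₈Ni has the higher binding energy per nucleon, so it is the more tightly bound nucleus.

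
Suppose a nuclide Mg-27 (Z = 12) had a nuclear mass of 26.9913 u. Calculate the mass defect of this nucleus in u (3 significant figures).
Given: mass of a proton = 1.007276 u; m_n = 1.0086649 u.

0.226 u

With 12 protons and 15 neutrons (A = 27):
Total constituent mass: 12 × 1.007276 + 15 × 1.0086649 = 27.2172855 u
Mass defect Δm = 27.2172855 − 26.9913 = 0.2259855 u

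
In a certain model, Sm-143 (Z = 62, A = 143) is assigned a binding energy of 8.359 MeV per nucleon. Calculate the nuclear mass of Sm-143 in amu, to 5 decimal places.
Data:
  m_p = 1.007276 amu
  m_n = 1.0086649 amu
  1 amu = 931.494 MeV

142.86972 amu

Total binding energy = 143 × 8.359 = 1195.337 MeV
Mass defect = 1195.337 MeV / (931.494 MeV/amu) = 1.2832471 amu
Constituent mass = 62(1.007276) + 81(1.0086649) = 144.1529689 amu
Nuclear mass = 144.1529689 − 1.2832471 = 142.8697218 amu ≈ 142.86972 amu (to 5 decimal places)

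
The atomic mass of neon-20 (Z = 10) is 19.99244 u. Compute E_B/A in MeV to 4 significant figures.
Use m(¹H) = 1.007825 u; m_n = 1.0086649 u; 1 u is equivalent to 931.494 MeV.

Z = 10, so N = A − Z = 20 − 10 = 10.
Total constituent mass: 10 × 1.007825 + 10 × 1.0086649 = 20.1648990 u
Mass defect Δm = 20.1648990 − 19.99244 = 0.1724590 u
Converting to energy: 0.1724590 u × 931.494 MeV/u = 160.645 MeV
Per nucleon: 160.645 / 20 = 8.032 MeV

8.032 MeV/nucleon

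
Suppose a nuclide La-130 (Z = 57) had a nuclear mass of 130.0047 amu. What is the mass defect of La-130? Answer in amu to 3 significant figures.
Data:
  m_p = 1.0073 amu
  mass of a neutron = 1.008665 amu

1.04 amu

Z = 57, so N = A − Z = 130 − 57 = 73.
Σm = 57·m_p + 73·m_n = 57.4161 + 73.632545 = 131.048645 amu
Δm = 131.048645 − 130.0047 = 1.043945 amu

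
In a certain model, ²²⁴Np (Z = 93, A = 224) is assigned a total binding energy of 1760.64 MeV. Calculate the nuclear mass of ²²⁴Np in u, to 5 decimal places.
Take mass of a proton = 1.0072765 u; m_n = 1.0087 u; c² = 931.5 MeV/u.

Mass defect = 1760.64 MeV / (931.5 MeV/u) = 1.8901127 u
Constituent mass = 93(1.0072765) + 131(1.0087) = 225.8164145 u
Nuclear mass = 225.8164145 − 1.8901127 = 223.9263018 u ≈ 223.92630 u (to 5 decimal places)

223.92630 u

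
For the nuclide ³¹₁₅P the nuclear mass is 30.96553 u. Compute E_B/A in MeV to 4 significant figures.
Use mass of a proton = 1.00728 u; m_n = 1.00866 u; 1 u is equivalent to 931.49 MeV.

8.480 MeV/nucleon

The nucleus contains 15 protons and 31 − 15 = 16 neutrons.
Mass of separated nucleons = 15(1.00728) + 16(1.00866) = 15.10920 + 16.13856 = 31.24776 u
The mass defect is 31.24776 − 30.96553 = 0.28223 u.
Converting to energy: 0.28223 u × 931.49 MeV/u = 262.894 MeV
Dividing by A = 31 gives 8.480 MeV per nucleon.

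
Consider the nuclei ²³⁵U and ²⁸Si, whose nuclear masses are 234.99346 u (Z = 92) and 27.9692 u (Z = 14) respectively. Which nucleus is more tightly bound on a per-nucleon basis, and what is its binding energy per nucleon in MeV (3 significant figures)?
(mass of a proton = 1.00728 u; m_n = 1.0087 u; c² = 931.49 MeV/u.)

²⁸Si; 8.47 MeV/nucleon

²³⁵U: Σm = 92(1.00728) + 143(1.0087) = 236.91386 u; Δm = 1.92040 u; E_B = 1788.8 MeV; E_B/A = 7.612 MeV
²⁸Si: Σm = 14(1.00728) + 14(1.0087) = 28.22372 u; Δm = 0.25452 u; E_B = 237.08 MeV; E_B/A = 8.467 MeV
²⁸Si has the higher binding energy per nucleon, so it is the more tightly bound nucleus.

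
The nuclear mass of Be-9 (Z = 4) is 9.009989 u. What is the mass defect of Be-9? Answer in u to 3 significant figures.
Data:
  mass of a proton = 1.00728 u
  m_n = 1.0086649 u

Σm = 4·m_p + 5·m_n = 4.02912 + 5.0433245 = 9.0724445 u
Mass defect Δm = 9.0724445 − 9.009989 = 0.0624555 u

0.0625 u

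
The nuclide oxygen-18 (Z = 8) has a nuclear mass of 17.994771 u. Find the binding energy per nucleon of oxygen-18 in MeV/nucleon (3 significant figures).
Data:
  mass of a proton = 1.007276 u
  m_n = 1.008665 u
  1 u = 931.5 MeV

Mass of separated nucleons = 8(1.007276) + 10(1.008665) = 8.058208 + 10.086650 = 18.144858 u
Δm = 18.144858 − 17.994771 = 0.150087 u
E_B = 0.150087 × 931.5 = 139.806 MeV
BE/A = 139.806 MeV / 18 = 7.767 MeV/nucleon

7.77 MeV/nucleon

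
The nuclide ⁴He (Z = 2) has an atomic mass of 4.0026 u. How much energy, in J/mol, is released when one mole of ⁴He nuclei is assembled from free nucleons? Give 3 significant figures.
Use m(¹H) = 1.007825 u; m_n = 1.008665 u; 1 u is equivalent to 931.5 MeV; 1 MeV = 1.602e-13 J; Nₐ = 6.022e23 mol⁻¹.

2.73e+12 J/mol

Total constituent mass: 2 × 1.007825 + 2 × 1.008665 = 4.032980 u
Δm = 4.032980 − 4.0026 = 0.030380 u
Binding energy = Δm·c² = 0.030380 × 931.5 MeV/u = 28.2990 MeV
Per nucleus in joules: 28.2990 MeV × 1.602e-13 J/MeV = 4.5335e-12 J
Per mole: 4.5335e-12 J × 6.022e23 mol⁻¹ = 2.7301e+12 J/mol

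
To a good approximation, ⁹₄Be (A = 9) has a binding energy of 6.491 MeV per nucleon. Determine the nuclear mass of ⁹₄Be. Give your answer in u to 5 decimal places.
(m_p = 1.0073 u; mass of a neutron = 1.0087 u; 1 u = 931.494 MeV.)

Total binding energy = 9 × 6.491 = 58.419 MeV
Mass defect = 58.419 MeV / (931.494 MeV/u) = 0.0627154 u
Constituent mass = 4(1.0073) + 5(1.0087) = 9.0727 u
Nuclear mass = 9.0727 − 0.0627154 = 9.0099846 u ≈ 9.00998 u (to 5 decimal places)

9.00998 u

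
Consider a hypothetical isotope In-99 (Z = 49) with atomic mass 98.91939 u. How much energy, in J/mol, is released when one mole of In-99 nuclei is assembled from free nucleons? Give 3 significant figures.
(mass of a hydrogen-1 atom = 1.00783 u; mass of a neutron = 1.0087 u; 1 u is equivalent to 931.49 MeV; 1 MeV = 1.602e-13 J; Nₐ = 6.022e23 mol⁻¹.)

With 49 protons and 50 neutrons (A = 99):
Total constituent mass: 49 × 1.00783 + 50 × 1.0087 = 99.81867 u
Δm = 99.81867 − 98.91939 = 0.89928 u
E_B = 0.89928 × 931.49 = 837.670 MeV
Per nucleus in joules: 837.670 MeV × 1.602e-13 J/MeV = 1.3419e-10 J
Per mole: 1.3419e-10 J × 6.022e23 mol⁻¹ = 8.0809e+13 J/mol

8.08e+13 J/mol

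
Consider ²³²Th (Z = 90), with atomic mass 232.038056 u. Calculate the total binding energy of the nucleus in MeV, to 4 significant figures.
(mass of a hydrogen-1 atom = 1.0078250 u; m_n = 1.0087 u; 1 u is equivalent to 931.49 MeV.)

Mass of separated nucleons = 90(1.0078250) + 142(1.0087) = 90.7042500 + 143.2354 = 233.9396500 u
The mass defect is 233.9396500 − 232.038056 = 1.9015940 u.
Converting to energy: 1.9015940 u × 931.49 MeV/u = 1771.32 MeV

1771 MeV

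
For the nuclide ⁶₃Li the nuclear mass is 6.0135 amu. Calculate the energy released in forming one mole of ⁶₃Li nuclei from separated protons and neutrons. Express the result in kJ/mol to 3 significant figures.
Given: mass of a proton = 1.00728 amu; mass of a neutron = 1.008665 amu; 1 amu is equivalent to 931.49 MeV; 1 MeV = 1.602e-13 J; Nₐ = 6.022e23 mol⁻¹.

3.09e+09 kJ/mol

Σm = 3·m_p + 3·m_n = 3.02184 + 3.025995 = 6.047835 amu
Mass defect Δm = 6.047835 − 6.0135 = 0.034335 amu
Binding energy = Δm·c² = 0.034335 × 931.49 MeV/amu = 31.9827 MeV
Per nucleus in joules: 31.9827 MeV × 1.602e-13 J/MeV = 5.1236e-12 J
Per mole: 5.1236e-12 J × 6.022e23 mol⁻¹ = 3.0854e+12 J/mol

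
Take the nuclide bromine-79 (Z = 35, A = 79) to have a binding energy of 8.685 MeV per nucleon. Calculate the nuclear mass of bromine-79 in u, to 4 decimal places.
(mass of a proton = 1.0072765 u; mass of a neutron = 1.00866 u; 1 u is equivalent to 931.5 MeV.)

Total binding energy = 79 × 8.685 = 686.115 MeV
Mass defect = 686.115 MeV / (931.5 MeV/u) = 0.736570 u
Constituent mass = 35(1.0072765) + 44(1.00866) = 79.6357175 u
Nuclear mass = 79.6357175 − 0.736570 = 78.8991475 u ≈ 78.8991 u (to 4 decimal places)

78.8991 u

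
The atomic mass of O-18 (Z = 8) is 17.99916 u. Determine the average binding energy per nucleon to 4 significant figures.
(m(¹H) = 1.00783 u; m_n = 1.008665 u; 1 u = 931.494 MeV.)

7.769 MeV/nucleon

Σm = 8·m(¹H) + 10·m_n = 8.06264 + 10.086650 = 18.149290 u
Δm = 18.149290 − 17.99916 = 0.150130 u
Binding energy = Δm·c² = 0.150130 × 931.494 MeV/u = 139.845 MeV
Dividing by A = 18 gives 7.769 MeV per nucleon.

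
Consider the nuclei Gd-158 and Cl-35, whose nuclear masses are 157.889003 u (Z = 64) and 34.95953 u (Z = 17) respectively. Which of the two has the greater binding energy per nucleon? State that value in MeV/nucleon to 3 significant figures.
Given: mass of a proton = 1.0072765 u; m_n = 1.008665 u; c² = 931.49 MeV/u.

Cl-35; 8.52 MeV/nucleon

Gd-158: Σm = 64(1.0072765) + 94(1.008665) = 159.2802060 u; Δm = 1.3912030 u; E_B = 1295.9 MeV; E_B/A = 8.202 MeV
Cl-35: Σm = 17(1.0072765) + 18(1.008665) = 35.2796705 u; Δm = 0.3201405 u; E_B = 298.21 MeV; E_B/A = 8.520 MeV
Cl-35 has the higher binding energy per nucleon, so it is the more tightly bound nucleus.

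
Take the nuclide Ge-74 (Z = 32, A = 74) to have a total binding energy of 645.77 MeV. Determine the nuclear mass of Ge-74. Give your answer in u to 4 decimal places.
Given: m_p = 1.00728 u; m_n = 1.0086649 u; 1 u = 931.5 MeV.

73.9036 u

Mass defect = 645.77 MeV / (931.5 MeV/u) = 0.693258 u
Constituent mass = 32(1.00728) + 42(1.0086649) = 74.5968858 u
Nuclear mass = 74.5968858 − 0.693258 = 73.9036278 u ≈ 73.9036 u (to 4 decimal places)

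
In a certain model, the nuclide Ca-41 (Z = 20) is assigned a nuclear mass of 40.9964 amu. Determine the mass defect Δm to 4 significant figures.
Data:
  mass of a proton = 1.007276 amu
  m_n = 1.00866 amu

0.3310 amu

With 20 protons and 21 neutrons (A = 41):
Total constituent mass: 20 × 1.007276 + 21 × 1.00866 = 41.327380 amu
The mass defect is 41.327380 − 40.9964 = 0.330980 amu.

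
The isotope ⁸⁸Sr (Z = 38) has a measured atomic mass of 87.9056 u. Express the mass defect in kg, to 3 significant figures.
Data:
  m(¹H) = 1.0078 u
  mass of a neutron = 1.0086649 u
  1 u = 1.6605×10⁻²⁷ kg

1.37e-27 kg

Z = 38, so N = A − Z = 88 − 38 = 50.
Mass of separated nucleons = 38(1.0078) + 50(1.0086649) = 38.2964 + 50.4332450 = 88.7296450 u
Mass defect Δm = 88.7296450 − 87.9056 = 0.8240450 u
In SI units: 0.8240450 u × 1.6605×10⁻²⁷ kg/u = 1.3683e-27 kg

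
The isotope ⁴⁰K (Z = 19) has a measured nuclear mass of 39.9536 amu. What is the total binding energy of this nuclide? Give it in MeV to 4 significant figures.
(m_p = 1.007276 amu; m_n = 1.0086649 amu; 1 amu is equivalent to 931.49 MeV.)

341.5 MeV

Total constituent mass: 19 × 1.007276 + 21 × 1.0086649 = 40.3202069 amu
Mass defect Δm = 40.3202069 − 39.9536 = 0.3666069 amu
Binding energy = Δm·c² = 0.3666069 × 931.49 MeV/amu = 341.491 MeV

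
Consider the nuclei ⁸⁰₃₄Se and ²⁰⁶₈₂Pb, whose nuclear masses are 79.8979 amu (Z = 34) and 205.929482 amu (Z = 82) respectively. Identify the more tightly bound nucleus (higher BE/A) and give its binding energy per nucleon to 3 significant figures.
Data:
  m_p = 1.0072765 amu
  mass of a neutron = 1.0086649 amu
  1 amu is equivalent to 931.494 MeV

⁸⁰₃₄Se: Σm = 34(1.0072765) + 46(1.0086649) = 80.6459864 amu; Δm = 0.7480864 amu; E_B = 696.838 MeV; E_B/A = 8.710 MeV
²⁰⁶₈₂Pb: Σm = 82(1.0072765) + 124(1.0086649) = 207.6711206 amu; Δm = 1.7416386 amu; E_B = 1622.3 MeV; E_B/A = 7.875 MeV
⁸⁰₃₄Se has the higher binding energy per nucleon, so it is the more tightly bound nucleus.

⁸⁰₃₄Se; 8.71 MeV/nucleon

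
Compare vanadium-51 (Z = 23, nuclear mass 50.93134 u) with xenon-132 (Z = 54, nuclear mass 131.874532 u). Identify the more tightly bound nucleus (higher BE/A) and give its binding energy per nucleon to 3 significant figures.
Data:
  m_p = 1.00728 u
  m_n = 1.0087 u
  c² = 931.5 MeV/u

vanadium-51: Σm = 23(1.00728) + 28(1.0087) = 51.41104 u; Δm = 0.47970 u; E_B = 446.84 MeV; E_B/A = 8.762 MeV
xenon-132: Σm = 54(1.00728) + 78(1.0087) = 133.07172 u; Δm = 1.197188 u; E_B = 1115.2 MeV; E_B/A = 8.448 MeV
vanadium-51 has the higher binding energy per nucleon, so it is the more tightly bound nucleus.

vanadium-51; 8.76 MeV/nucleon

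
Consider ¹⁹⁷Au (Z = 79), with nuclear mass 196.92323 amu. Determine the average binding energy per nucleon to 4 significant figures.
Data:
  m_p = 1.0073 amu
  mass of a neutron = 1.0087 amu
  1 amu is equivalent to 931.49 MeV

Z = 79, so N = A − Z = 197 − 79 = 118.
Total constituent mass: 79 × 1.0073 + 118 × 1.0087 = 198.6033 amu
The mass defect is 198.6033 − 196.92323 = 1.68007 amu.
E_B = 1.68007 × 931.49 = 1564.97 MeV
Per nucleon: 1564.97 / 197 = 7.944 MeV

7.944 MeV/nucleon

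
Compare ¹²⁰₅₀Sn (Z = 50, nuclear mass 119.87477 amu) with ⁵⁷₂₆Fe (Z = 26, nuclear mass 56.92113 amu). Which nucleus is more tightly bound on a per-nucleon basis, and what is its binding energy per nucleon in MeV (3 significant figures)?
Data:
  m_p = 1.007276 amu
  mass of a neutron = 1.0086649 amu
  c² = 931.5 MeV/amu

¹²⁰₅₀Sn: Σm = 50(1.007276) + 70(1.0086649) = 120.9703430 amu; Δm = 1.0955730 amu; E_B = 1020.5 MeV; E_B/A = 8.504 MeV
⁵⁷₂₆Fe: Σm = 26(1.007276) + 31(1.0086649) = 57.4577879 amu; Δm = 0.5366579 amu; E_B = 499.90 MeV; E_B/A = 8.770 MeV
⁵⁷₂₆Fe has the higher binding energy per nucleon, so it is the more tightly bound nucleus.

⁵⁷₂₆Fe; 8.77 MeV/nucleon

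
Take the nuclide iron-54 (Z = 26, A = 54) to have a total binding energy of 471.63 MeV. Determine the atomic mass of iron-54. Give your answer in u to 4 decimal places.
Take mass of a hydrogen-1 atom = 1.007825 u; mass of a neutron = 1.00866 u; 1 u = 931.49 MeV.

53.9396 u

Mass defect = 471.63 MeV / (931.49 MeV/u) = 0.506318 u
Constituent mass = 26(1.007825) + 28(1.00866) = 54.445930 u
Atomic mass = 54.445930 − 0.506318 = 53.939612 u ≈ 53.9396 u (to 4 decimal places)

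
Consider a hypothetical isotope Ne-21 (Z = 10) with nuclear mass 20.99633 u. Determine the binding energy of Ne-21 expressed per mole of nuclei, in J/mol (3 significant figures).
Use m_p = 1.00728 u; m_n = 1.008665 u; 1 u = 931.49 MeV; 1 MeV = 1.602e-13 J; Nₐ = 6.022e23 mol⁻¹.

1.54e+13 J/mol

Z = 10, so N = A − Z = 21 − 10 = 11.
Σm = 10·m_p + 11·m_n = 10.07280 + 11.095315 = 21.168115 u
The mass defect is 21.168115 − 20.99633 = 0.171785 u.
Converting to energy: 0.171785 u × 931.49 MeV/u = 160.016 MeV
Per nucleus in joules: 160.016 MeV × 1.602e-13 J/MeV = 2.5635e-11 J
Per mole: 2.5635e-11 J × 6.022e23 mol⁻¹ = 1.5437e+13 J/mol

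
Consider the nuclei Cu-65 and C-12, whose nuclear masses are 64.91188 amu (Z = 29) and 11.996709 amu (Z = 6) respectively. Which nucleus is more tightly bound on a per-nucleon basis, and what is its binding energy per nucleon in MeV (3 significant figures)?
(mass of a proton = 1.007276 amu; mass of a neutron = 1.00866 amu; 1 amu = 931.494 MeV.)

Cu-65; 8.75 MeV/nucleon

Cu-65: Σm = 29(1.007276) + 36(1.00866) = 65.522764 amu; Δm = 0.610884 amu; E_B = 569.03 MeV; E_B/A = 8.754 MeV
C-12: Σm = 6(1.007276) + 6(1.00866) = 12.095616 amu; Δm = 0.098907 amu; E_B = 92.131 MeV; E_B/A = 7.678 MeV
Cu-65 has the higher binding energy per nucleon, so it is the more tightly bound nucleus.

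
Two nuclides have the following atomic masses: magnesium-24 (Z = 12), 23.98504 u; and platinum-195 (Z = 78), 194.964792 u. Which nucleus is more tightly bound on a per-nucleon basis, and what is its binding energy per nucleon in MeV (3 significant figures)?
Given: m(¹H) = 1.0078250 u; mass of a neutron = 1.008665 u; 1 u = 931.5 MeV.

magnesium-24; 8.26 MeV/nucleon

magnesium-24: Σm = 12(1.0078250) + 12(1.008665) = 24.1978800 u; Δm = 0.2128400 u; E_B = 198.26 MeV; E_B/A = 8.261 MeV
platinum-195: Σm = 78(1.0078250) + 117(1.008665) = 196.6241550 u; Δm = 1.6593630 u; E_B = 1545.7 MeV; E_B/A = 7.927 MeV
magnesium-24 has the higher binding energy per nucleon, so it is the more tightly bound nucleus.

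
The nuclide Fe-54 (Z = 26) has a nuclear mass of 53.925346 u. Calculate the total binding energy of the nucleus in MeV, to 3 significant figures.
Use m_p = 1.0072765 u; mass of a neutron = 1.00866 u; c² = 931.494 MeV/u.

Total constituent mass: 26 × 1.0072765 + 28 × 1.00866 = 54.4316690 u
The mass defect is 54.4316690 − 53.925346 = 0.5063230 u.
E_B = 0.5063230 × 931.494 = 471.637 MeV

472 MeV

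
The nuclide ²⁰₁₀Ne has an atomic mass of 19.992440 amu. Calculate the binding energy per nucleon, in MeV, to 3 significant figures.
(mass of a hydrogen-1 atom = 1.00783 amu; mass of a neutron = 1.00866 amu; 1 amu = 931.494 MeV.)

Σm = 10·m(¹H) + 10·m_n = 10.07830 + 10.08660 = 20.16490 amu
The mass defect is 20.16490 − 19.992440 = 0.172460 amu.
E_B = 0.172460 × 931.494 = 160.645 MeV
Dividing by A = 20 gives 8.032 MeV per nucleon.

8.03 MeV/nucleon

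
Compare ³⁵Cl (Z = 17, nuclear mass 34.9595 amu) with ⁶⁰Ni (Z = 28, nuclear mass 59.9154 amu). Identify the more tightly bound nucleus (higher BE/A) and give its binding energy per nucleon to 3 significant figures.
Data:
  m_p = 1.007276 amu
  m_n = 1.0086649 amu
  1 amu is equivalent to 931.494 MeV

³⁵Cl: Σm = 17(1.007276) + 18(1.0086649) = 35.2796602 amu; Δm = 0.3201602 amu; E_B = 298.23 MeV; E_B/A = 8.521 MeV
⁶⁰Ni: Σm = 28(1.007276) + 32(1.0086649) = 60.4810048 amu; Δm = 0.5656048 amu; E_B = 526.86 MeV; E_B/A = 8.781 MeV
⁶⁰Ni has the higher binding energy per nucleon, so it is the more tightly bound nucleus.

⁶⁰Ni; 8.78 MeV/nucleon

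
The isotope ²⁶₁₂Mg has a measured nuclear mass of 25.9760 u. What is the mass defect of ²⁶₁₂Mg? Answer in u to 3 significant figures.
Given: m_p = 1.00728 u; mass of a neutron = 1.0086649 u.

0.233 u

With 12 protons and 14 neutrons (A = 26):
Mass of separated nucleons = 12(1.00728) + 14(1.0086649) = 12.08736 + 14.1213086 = 26.2086686 u
The mass defect is 26.2086686 − 25.9760 = 0.2326686 u.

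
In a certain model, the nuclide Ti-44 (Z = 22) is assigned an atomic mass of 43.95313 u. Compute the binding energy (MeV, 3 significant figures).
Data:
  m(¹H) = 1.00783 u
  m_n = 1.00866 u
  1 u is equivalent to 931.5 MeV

With 22 protons and 22 neutrons (A = 44):
Σm = 22·m(¹H) + 22·m_n = 22.17226 + 22.19052 = 44.36278 u
The mass defect is 44.36278 − 43.95313 = 0.40965 u.
Converting to energy: 0.40965 u × 931.5 MeV/u = 381.589 MeV

382 MeV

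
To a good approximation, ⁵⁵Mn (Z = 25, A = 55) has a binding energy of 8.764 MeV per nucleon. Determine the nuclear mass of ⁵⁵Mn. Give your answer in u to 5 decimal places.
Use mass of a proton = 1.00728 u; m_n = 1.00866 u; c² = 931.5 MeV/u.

54.92433 u

Total binding energy = 55 × 8.764 = 482.020 MeV
Mass defect = 482.020 MeV / (931.5 MeV/u) = 0.5174665 u
Constituent mass = 25(1.00728) + 30(1.00866) = 55.44180 u
Nuclear mass = 55.44180 − 0.5174665 = 54.9243335 u ≈ 54.92433 u (to 5 decimal places)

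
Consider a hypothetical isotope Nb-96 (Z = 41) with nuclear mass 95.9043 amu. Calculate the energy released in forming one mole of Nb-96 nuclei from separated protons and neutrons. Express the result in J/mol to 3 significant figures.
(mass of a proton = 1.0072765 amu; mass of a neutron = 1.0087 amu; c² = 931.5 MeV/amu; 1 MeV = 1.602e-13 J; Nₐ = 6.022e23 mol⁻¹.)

7.84e+13 J/mol

Mass of separated nucleons = 41(1.0072765) + 55(1.0087) = 41.2983365 + 55.4785 = 96.7768365 amu
Mass defect Δm = 96.7768365 − 95.9043 = 0.8725365 amu
Binding energy = Δm·c² = 0.8725365 × 931.5 MeV/amu = 812.768 MeV
Per nucleus in joules: 812.768 MeV × 1.602e-13 J/MeV = 1.3021e-10 J
Per mole: 1.3021e-10 J × 6.022e23 mol⁻¹ = 7.8412e+13 J/mol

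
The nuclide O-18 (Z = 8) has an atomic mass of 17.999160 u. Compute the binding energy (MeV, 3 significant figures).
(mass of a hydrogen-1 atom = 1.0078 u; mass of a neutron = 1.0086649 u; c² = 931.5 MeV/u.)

140 MeV

Z = 8, so N = A − Z = 18 − 8 = 10.
Mass of separated nucleons = 8(1.0078) + 10(1.0086649) = 8.0624 + 10.0866490 = 18.1490490 u
Mass defect Δm = 18.1490490 − 17.999160 = 0.1498890 u
Converting to energy: 0.1498890 u × 931.5 MeV/u = 139.622 MeV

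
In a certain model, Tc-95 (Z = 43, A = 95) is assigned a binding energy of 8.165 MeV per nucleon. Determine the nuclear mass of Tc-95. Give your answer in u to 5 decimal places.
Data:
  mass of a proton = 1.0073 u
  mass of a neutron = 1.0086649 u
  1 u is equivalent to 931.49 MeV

Total binding energy = 95 × 8.165 = 775.675 MeV
Mass defect = 775.675 MeV / (931.49 MeV/u) = 0.8327250 u
Constituent mass = 43(1.0073) + 52(1.0086649) = 95.7644748 u
Nuclear mass = 95.7644748 − 0.8327250 = 94.9317498 u ≈ 94.93175 u (to 5 decimal places)

94.93175 u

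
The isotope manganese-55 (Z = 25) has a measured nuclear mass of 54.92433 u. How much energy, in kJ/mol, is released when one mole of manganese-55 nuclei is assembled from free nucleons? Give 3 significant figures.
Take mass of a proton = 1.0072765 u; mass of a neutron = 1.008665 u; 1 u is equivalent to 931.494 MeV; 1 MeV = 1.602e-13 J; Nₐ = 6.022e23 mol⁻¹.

4.65e+10 kJ/mol

Total constituent mass: 25 × 1.0072765 + 30 × 1.008665 = 55.4418625 u
Δm = 55.4418625 − 54.92433 = 0.5175325 u
Converting to energy: 0.5175325 u × 931.494 MeV/u = 482.078 MeV
Per nucleus in joules: 482.078 MeV × 1.602e-13 J/MeV = 7.7229e-11 J
Per mole: 7.7229e-11 J × 6.022e23 mol⁻¹ = 4.6507e+13 J/mol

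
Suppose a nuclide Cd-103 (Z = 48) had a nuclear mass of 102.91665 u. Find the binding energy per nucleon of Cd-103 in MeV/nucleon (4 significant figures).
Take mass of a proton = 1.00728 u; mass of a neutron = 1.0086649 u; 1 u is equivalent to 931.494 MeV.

8.224 MeV/nucleon

The nucleus contains 48 protons and 103 − 48 = 55 neutrons.
Σm = 48·m_p + 55·m_n = 48.34944 + 55.4765695 = 103.8260095 u
Mass defect Δm = 103.8260095 − 102.91665 = 0.9093595 u
E_B = 0.9093595 × 931.494 = 847.063 MeV
BE/A = 847.063 MeV / 103 = 8.224 MeV/nucleon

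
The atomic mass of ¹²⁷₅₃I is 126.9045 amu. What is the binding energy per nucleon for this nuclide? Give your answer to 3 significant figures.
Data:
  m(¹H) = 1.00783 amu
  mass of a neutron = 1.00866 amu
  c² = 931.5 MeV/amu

8.44 MeV/nucleon

Total constituent mass: 53 × 1.00783 + 74 × 1.00866 = 128.05583 amu
Mass defect Δm = 128.05583 − 126.9045 = 1.15133 amu
Binding energy = Δm·c² = 1.15133 × 931.5 MeV/amu = 1072.46 MeV
Per nucleon: 1072.46 / 127 = 8.4446 MeV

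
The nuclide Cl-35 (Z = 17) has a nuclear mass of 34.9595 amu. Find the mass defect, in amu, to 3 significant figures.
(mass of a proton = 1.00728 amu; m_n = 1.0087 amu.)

The nucleus contains 17 protons and 35 − 17 = 18 neutrons.
Mass of separated nucleons = 17(1.00728) + 18(1.0087) = 17.12376 + 18.1566 = 35.28036 amu
The mass defect is 35.28036 − 34.9595 = 0.32086 amu.

0.321 amu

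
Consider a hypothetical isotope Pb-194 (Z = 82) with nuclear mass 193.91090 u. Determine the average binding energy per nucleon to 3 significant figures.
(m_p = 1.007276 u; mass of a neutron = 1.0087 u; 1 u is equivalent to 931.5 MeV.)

Mass of separated nucleons = 82(1.007276) + 112(1.0087) = 82.596632 + 112.9744 = 195.571032 u
Mass defect Δm = 195.571032 − 193.91090 = 1.660132 u
Binding energy = Δm·c² = 1.660132 × 931.5 MeV/u = 1546.41 MeV
Per nucleon: 1546.41 / 194 = 7.971 MeV

7.97 MeV/nucleon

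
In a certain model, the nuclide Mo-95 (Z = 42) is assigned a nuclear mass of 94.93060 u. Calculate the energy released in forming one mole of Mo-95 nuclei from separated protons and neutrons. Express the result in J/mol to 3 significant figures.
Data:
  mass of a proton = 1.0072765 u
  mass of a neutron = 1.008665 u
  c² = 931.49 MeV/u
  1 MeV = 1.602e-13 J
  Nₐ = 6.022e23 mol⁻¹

Mass of separated nucleons = 42(1.0072765) + 53(1.008665) = 42.3056130 + 53.459245 = 95.7648580 u
The mass defect is 95.7648580 − 94.93060 = 0.8342580 u.
Binding energy = Δm·c² = 0.8342580 × 931.49 MeV/u = 777.103 MeV
Per nucleus in joules: 777.103 MeV × 1.602e-13 J/MeV = 1.2449e-10 J
Per mole: 1.2449e-10 J × 6.022e23 mol⁻¹ = 7.4968e+13 J/mol

7.50e+13 J/mol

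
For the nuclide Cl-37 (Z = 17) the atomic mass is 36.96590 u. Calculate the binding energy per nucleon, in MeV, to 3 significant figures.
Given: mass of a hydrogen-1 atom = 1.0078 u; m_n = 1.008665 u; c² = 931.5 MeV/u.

8.56 MeV/nucleon

With 17 protons and 20 neutrons (A = 37):
Σm = 17·m(¹H) + 20·m_n = 17.1326 + 20.173300 = 37.305900 u
Mass defect Δm = 37.305900 − 36.96590 = 0.340000 u
Binding energy = Δm·c² = 0.340000 × 931.5 MeV/u = 316.710 MeV
BE/A = 316.710 MeV / 37 = 8.560 MeV/nucleon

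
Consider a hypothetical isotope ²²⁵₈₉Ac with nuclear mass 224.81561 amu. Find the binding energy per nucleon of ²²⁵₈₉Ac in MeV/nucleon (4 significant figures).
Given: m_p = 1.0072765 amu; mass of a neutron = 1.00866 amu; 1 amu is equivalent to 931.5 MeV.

8.320 MeV/nucleon

The nucleus contains 89 protons and 225 − 89 = 136 neutrons.
Σm = 89·m_p + 136·m_n = 89.6476085 + 137.17776 = 226.8253685 amu
Δm = 226.8253685 − 224.81561 = 2.0097585 amu
Converting to energy: 2.0097585 amu × 931.5 MeV/amu = 1872.09 MeV
Per nucleon: 1872.09 / 225 = 8.320 MeV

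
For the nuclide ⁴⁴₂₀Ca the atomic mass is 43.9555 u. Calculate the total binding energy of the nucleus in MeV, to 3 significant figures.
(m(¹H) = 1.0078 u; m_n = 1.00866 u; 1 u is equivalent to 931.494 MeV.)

Total constituent mass: 20 × 1.0078 + 24 × 1.00866 = 44.36384 u
The mass defect is 44.36384 − 43.9555 = 0.40834 u.
E_B = 0.40834 × 931.494 = 380.366 MeV

380 MeV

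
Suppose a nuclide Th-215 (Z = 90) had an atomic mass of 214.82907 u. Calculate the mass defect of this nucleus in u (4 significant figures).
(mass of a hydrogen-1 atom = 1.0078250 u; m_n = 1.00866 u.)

1.958 u

Mass of separated nucleons = 90(1.0078250) + 125(1.00866) = 90.7042500 + 126.08250 = 216.7867500 u
Mass defect Δm = 216.7867500 − 214.82907 = 1.9576800 u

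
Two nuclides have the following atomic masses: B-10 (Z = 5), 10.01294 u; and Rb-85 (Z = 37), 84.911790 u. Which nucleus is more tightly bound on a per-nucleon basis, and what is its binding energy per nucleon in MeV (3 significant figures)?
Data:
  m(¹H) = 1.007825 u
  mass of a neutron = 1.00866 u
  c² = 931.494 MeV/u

B-10: Σm = 5(1.007825) + 5(1.00866) = 10.082425 u; Δm = 0.069485 u; E_B = 64.7249 MeV; E_B/A = 6.472 MeV
Rb-85: Σm = 37(1.007825) + 48(1.00866) = 85.705205 u; Δm = 0.793415 u; E_B = 739.06 MeV; E_B/A = 8.6948 MeV
Rb-85 has the higher binding energy per nucleon, so it is the more tightly bound nucleus.

Rb-85; 8.69 MeV/nucleon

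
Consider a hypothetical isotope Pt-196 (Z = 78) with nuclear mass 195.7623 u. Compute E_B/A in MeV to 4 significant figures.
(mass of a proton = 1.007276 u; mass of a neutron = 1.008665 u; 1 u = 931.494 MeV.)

Z = 78, so N = A − Z = 196 − 78 = 118.
Total constituent mass: 78 × 1.007276 + 118 × 1.008665 = 197.589998 u
The mass defect is 197.589998 − 195.7623 = 1.827698 u.
E_B = 1.827698 × 931.494 = 1702.49 MeV
Dividing by A = 196 gives 8.686 MeV per nucleon.

8.686 MeV/nucleon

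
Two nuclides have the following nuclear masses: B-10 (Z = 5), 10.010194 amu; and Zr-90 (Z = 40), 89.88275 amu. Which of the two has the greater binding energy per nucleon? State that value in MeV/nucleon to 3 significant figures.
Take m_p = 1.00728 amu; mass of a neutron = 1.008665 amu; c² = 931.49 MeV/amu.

B-10: Σm = 5(1.00728) + 5(1.008665) = 10.079725 amu; Δm = 0.069531 amu; E_B = 64.767 MeV; E_B/A = 6.477 MeV
Zr-90: Σm = 40(1.00728) + 50(1.008665) = 90.724450 amu; Δm = 0.841700 amu; E_B = 784.04 MeV; E_B/A = 8.712 MeV
Zr-90 has the higher binding energy per nucleon, so it is the more tightly bound nucleus.

Zr-90; 8.71 MeV/nucleon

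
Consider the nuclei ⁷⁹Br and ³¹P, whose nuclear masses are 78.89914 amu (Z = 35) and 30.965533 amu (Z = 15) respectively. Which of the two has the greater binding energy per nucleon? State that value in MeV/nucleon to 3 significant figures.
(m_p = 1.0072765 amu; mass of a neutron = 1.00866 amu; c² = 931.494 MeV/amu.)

⁷⁹Br; 8.69 MeV/nucleon

⁷⁹Br: Σm = 35(1.0072765) + 44(1.00866) = 79.6357175 amu; Δm = 0.7365775 amu; E_B = 686.12 MeV; E_B/A = 8.685 MeV
³¹P: Σm = 15(1.0072765) + 16(1.00866) = 31.2477075 amu; Δm = 0.2821745 amu; E_B = 262.84 MeV; E_B/A = 8.479 MeV
⁷⁹Br has the higher binding energy per nucleon, so it is the more tightly bound nucleus.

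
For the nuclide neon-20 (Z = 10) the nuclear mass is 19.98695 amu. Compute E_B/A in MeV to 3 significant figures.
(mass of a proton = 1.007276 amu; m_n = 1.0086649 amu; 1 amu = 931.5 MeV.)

Z = 10, so N = A − Z = 20 − 10 = 10.
Mass of separated nucleons = 10(1.007276) + 10(1.0086649) = 10.072760 + 10.0866490 = 20.1594090 amu
Δm = 20.1594090 − 19.98695 = 0.1724590 amu
Binding energy = Δm·c² = 0.1724590 × 931.5 MeV/amu = 160.646 MeV
Per nucleon: 160.646 / 20 = 8.032 MeV

8.03 MeV/nucleon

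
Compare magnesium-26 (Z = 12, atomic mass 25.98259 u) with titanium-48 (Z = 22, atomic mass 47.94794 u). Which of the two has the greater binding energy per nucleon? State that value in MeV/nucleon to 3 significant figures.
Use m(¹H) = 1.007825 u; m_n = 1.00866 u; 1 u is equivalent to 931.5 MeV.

magnesium-26: Σm = 12(1.007825) + 14(1.00866) = 26.215140 u; Δm = 0.232550 u; E_B = 216.62 MeV; E_B/A = 8.332 MeV
titanium-48: Σm = 22(1.007825) + 26(1.00866) = 48.397310 u; Δm = 0.449370 u; E_B = 418.59 MeV; E_B/A = 8.721 MeV
titanium-48 has the higher binding energy per nucleon, so it is the more tightly bound nucleus.

titanium-48; 8.72 MeV/nucleon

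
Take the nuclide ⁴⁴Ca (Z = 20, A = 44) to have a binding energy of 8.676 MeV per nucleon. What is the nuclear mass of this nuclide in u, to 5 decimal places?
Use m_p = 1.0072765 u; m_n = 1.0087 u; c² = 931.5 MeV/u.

43.94451 u

Total binding energy = 44 × 8.676 = 381.744 MeV
Mass defect = 381.744 MeV / (931.5 MeV/u) = 0.4098164 u
Constituent mass = 20(1.0072765) + 24(1.0087) = 44.3543300 u
Nuclear mass = 44.3543300 − 0.4098164 = 43.9445136 u ≈ 43.94451 u (to 5 decimal places)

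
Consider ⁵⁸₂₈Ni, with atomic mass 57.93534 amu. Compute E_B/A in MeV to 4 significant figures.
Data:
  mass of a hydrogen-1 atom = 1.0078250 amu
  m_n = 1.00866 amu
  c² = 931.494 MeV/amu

8.730 MeV/nucleon

Mass of separated nucleons = 28(1.0078250) + 30(1.00866) = 28.2191000 + 30.25980 = 58.4789000 amu
The mass defect is 58.4789000 − 57.93534 = 0.5435600 amu.
Converting to energy: 0.5435600 amu × 931.494 MeV/amu = 506.323 MeV
Dividing by A = 58 gives 8.730 MeV per nucleon.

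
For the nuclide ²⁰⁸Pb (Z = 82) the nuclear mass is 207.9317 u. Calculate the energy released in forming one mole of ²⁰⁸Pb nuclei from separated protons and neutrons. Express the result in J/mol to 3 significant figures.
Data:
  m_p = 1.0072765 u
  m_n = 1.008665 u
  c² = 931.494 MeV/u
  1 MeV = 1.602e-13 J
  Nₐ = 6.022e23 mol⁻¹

With 82 protons and 126 neutrons (A = 208):
Σm = 82·m_p + 126·m_n = 82.5966730 + 127.091790 = 209.6884630 u
Mass defect Δm = 209.6884630 − 207.9317 = 1.7567630 u
E_B = 1.7567630 × 931.494 = 1636.41 MeV
Per nucleus in joules: 1636.41 MeV × 1.602e-13 J/MeV = 2.6215e-10 J
Per mole: 2.6215e-10 J × 6.022e23 mol⁻¹ = 1.5787e+14 J/mol

1.58e+14 J/mol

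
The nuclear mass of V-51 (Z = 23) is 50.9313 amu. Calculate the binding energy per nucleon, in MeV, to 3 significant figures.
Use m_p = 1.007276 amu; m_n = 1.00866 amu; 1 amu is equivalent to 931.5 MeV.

8.74 MeV/nucleon

With 23 protons and 28 neutrons (A = 51):
Mass of separated nucleons = 23(1.007276) + 28(1.00866) = 23.167348 + 28.24248 = 51.409828 amu
Mass defect Δm = 51.409828 − 50.9313 = 0.478528 amu
Binding energy = Δm·c² = 0.478528 × 931.5 MeV/amu = 445.749 MeV
Dividing by A = 51 gives 8.740 MeV per nucleon.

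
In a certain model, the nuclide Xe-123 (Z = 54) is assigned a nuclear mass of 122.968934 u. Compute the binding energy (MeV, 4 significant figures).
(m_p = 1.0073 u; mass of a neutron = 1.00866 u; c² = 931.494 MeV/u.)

With 54 protons and 69 neutrons (A = 123):
Σm = 54·m_p + 69·m_n = 54.3942 + 69.59754 = 123.99174 u
Δm = 123.99174 − 122.968934 = 1.022806 u
E_B = 1.022806 × 931.494 = 952.738 MeV

952.7 MeV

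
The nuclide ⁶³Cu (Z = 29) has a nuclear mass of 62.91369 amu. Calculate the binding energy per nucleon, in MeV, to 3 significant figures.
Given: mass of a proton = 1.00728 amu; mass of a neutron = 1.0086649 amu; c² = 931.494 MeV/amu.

8.75 MeV/nucleon

With 29 protons and 34 neutrons (A = 63):
Mass of separated nucleons = 29(1.00728) + 34(1.0086649) = 29.21112 + 34.2946066 = 63.5057266 amu
Δm = 63.5057266 − 62.91369 = 0.5920366 amu
Binding energy = Δm·c² = 0.5920366 × 931.494 MeV/amu = 551.479 MeV
BE/A = 551.479 MeV / 63 = 8.754 MeV/nucleon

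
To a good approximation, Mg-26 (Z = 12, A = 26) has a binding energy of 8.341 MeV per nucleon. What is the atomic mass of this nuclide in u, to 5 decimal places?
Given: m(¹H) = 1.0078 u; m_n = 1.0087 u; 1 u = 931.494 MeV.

25.98258 u

Total binding energy = 26 × 8.341 = 216.866 MeV
Mass defect = 216.866 MeV / (931.494 MeV/u) = 0.2328152 u
Constituent mass = 12(1.0078) + 14(1.0087) = 26.2154 u
Atomic mass = 26.2154 − 0.2328152 = 25.9825848 u ≈ 25.98258 u (to 5 decimal places)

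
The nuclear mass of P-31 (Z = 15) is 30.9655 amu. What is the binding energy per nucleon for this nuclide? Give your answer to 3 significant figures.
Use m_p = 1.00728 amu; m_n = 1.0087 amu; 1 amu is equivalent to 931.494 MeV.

8.50 MeV/nucleon

Z = 15, so N = A − Z = 31 − 15 = 16.
Total constituent mass: 15 × 1.00728 + 16 × 1.0087 = 31.24840 amu
The mass defect is 31.24840 − 30.9655 = 0.28290 amu.
Converting to energy: 0.28290 amu × 931.494 MeV/amu = 263.520 MeV
Per nucleon: 263.520 / 31 = 8.501 MeV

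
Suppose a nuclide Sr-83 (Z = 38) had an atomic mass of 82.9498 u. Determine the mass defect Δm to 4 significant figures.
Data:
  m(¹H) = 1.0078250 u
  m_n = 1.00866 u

0.7373 u

Z = 38, so N = A − Z = 83 − 38 = 45.
Σm = 38·m(¹H) + 45·m_n = 38.2973500 + 45.38970 = 83.6870500 u
Δm = 83.6870500 − 82.9498 = 0.7372500 u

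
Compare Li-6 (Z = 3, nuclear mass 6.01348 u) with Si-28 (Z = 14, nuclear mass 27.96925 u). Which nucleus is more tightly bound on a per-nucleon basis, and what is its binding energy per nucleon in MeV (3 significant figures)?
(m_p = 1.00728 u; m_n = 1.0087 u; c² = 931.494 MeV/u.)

Si-28; 8.47 MeV/nucleon

Li-6: Σm = 3(1.00728) + 3(1.0087) = 6.04794 u; Δm = 0.03446 u; E_B = 32.099 MeV; E_B/A = 5.350 MeV
Si-28: Σm = 14(1.00728) + 14(1.0087) = 28.22372 u; Δm = 0.25447 u; E_B = 237.04 MeV; E_B/A = 8.466 MeV
Si-28 has the higher binding energy per nucleon, so it is the more tightly bound nucleus.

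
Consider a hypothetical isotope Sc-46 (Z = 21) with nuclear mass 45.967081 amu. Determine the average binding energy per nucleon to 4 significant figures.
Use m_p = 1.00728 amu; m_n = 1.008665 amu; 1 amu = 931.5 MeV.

8.149 MeV/nucleon

Z = 21, so N = A − Z = 46 − 21 = 25.
Σm = 21·m_p + 25·m_n = 21.15288 + 25.216625 = 46.369505 amu
Δm = 46.369505 − 45.967081 = 0.402424 amu
E_B = 0.402424 × 931.5 = 374.858 MeV
BE/A = 374.858 MeV / 46 = 8.149 MeV/nucleon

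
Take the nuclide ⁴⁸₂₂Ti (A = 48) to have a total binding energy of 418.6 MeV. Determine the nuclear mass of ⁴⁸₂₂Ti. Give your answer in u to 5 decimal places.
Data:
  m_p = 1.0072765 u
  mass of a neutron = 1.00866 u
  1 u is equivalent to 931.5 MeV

Mass defect = 418.6 MeV / (931.5 MeV/u) = 0.4493827 u
Constituent mass = 22(1.0072765) + 26(1.00866) = 48.3852430 u
Nuclear mass = 48.3852430 − 0.4493827 = 47.9358603 u ≈ 47.93586 u (to 5 decimal places)

47.93586 u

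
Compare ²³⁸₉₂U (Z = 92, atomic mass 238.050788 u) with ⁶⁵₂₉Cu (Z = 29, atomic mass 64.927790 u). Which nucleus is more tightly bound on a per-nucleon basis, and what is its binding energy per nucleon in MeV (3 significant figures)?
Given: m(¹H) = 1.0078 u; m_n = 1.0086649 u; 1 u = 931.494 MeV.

²³⁸₉₂U: Σm = 92(1.0078) + 146(1.0086649) = 239.9826754 u; Δm = 1.9318874 u; E_B = 1799.5 MeV; E_B/A = 7.561 MeV
⁶⁵₂₉Cu: Σm = 29(1.0078) + 36(1.0086649) = 65.5381364 u; Δm = 0.6103464 u; E_B = 568.53 MeV; E_B/A = 8.747 MeV
⁶⁵₂₉Cu has the higher binding energy per nucleon, so it is the more tightly bound nucleus.

⁶⁵₂₉Cu; 8.75 MeV/nucleon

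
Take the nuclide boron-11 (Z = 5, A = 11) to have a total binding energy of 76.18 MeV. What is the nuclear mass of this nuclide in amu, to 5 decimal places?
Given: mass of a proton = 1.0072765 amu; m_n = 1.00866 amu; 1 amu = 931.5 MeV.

11.00656 amu

Mass defect = 76.18 MeV / (931.5 MeV/amu) = 0.0817821 amu
Constituent mass = 5(1.0072765) + 6(1.00866) = 11.0883425 amu
Nuclear mass = 11.0883425 − 0.0817821 = 11.0065604 amu ≈ 11.00656 amu (to 5 decimal places)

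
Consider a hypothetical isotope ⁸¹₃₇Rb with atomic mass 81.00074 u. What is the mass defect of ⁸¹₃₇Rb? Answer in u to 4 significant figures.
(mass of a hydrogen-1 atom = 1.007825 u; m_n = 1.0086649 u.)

Mass of separated nucleons = 37(1.007825) + 44(1.0086649) = 37.289525 + 44.3812556 = 81.6707806 u
The mass defect is 81.6707806 − 81.00074 = 0.6700406 u.

0.6700 u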